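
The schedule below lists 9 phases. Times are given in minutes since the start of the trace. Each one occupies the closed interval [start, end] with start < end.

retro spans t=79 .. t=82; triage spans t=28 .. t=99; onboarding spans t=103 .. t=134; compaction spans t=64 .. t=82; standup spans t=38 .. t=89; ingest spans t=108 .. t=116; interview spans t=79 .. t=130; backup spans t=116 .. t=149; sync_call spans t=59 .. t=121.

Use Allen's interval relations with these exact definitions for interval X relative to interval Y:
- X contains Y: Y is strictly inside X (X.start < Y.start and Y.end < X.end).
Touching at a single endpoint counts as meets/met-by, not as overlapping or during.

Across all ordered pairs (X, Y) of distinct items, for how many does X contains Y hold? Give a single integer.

Checking all 72 ordered pairs for relation 'contains'; matching pairs in alphabetical order:
(interview, ingest): interview contains ingest ✓
(onboarding, ingest): onboarding contains ingest ✓
(standup, compaction): standup contains compaction ✓
(standup, retro): standup contains retro ✓
(sync_call, compaction): sync_call contains compaction ✓
(sync_call, ingest): sync_call contains ingest ✓
(sync_call, retro): sync_call contains retro ✓
(triage, compaction): triage contains compaction ✓
(triage, retro): triage contains retro ✓
(triage, standup): triage contains standup ✓
Count: 10.

10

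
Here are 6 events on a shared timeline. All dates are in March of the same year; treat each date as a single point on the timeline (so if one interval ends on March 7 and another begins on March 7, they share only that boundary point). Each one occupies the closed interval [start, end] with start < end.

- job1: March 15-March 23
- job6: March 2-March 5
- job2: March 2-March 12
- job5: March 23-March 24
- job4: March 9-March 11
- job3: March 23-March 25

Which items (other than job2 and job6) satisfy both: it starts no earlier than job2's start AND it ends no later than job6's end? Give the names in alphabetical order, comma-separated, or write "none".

Conditions: its start is no earlier than job2's start (X.start >= March 2) AND its end is no later than job6's end (X.end <= March 5).
job1: start March 15 >= March 2? ✓; end March 23 <= March 5? ✗ → no.
job3: start March 23 >= March 2? ✓; end March 25 <= March 5? ✗ → no.
job4: start March 9 >= March 2? ✓; end March 11 <= March 5? ✗ → no.
job5: start March 23 >= March 2? ✓; end March 24 <= March 5? ✗ → no.
Result: none.

none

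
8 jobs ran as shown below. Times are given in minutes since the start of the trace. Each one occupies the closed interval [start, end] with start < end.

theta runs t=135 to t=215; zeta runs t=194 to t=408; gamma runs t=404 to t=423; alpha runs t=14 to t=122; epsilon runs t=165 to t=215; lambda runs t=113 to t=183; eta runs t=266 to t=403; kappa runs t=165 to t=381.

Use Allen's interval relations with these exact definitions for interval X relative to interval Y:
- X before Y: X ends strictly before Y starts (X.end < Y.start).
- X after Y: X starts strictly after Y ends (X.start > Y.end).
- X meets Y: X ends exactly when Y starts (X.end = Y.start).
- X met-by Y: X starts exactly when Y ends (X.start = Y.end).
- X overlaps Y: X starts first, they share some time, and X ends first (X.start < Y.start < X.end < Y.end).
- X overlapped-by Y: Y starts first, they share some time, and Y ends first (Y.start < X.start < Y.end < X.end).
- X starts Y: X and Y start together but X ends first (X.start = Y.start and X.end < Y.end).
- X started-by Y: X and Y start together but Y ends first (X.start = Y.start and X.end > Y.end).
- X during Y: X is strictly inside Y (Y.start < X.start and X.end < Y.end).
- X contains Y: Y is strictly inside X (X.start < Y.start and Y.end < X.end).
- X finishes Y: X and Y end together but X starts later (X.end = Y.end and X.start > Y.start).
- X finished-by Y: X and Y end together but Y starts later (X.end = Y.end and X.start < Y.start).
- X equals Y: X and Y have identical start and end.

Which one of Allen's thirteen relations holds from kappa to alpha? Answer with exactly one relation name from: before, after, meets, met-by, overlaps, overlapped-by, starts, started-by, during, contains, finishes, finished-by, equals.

kappa = [t=165, t=381]; alpha = [t=14, t=122].
Compare endpoints: kappa.start > alpha.start, kappa.start > alpha.end, kappa.end > alpha.start, kappa.end > alpha.end.
That pattern is 'after'.

after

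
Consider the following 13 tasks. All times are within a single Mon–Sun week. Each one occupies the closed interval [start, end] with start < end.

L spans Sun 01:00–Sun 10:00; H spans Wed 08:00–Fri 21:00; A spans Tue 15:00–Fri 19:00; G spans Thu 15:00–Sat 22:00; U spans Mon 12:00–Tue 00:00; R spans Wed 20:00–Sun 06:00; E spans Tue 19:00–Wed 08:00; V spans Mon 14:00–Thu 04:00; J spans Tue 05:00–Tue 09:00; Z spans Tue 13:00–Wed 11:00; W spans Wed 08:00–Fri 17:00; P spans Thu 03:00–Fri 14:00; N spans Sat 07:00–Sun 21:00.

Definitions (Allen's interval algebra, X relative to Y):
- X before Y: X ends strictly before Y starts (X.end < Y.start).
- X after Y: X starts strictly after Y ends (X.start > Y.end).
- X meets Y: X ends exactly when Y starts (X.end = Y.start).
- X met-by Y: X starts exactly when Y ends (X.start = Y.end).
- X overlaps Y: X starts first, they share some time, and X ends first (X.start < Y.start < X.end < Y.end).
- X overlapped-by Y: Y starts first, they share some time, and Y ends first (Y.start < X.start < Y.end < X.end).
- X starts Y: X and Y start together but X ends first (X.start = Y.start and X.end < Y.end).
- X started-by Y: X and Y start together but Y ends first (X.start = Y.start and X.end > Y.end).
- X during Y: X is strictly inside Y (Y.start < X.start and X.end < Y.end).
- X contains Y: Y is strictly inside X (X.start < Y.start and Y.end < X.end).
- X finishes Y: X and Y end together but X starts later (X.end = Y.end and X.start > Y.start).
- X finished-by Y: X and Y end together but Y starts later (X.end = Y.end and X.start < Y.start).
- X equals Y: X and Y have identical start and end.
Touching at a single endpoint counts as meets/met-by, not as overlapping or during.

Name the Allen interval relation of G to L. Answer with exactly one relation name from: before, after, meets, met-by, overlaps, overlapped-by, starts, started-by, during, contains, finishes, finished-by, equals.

G = [Thu 15:00, Sat 22:00]; L = [Sun 01:00, Sun 10:00].
Compare endpoints: G.start < L.start, G.start < L.end, G.end < L.start, G.end < L.end.
That pattern is 'before'.

before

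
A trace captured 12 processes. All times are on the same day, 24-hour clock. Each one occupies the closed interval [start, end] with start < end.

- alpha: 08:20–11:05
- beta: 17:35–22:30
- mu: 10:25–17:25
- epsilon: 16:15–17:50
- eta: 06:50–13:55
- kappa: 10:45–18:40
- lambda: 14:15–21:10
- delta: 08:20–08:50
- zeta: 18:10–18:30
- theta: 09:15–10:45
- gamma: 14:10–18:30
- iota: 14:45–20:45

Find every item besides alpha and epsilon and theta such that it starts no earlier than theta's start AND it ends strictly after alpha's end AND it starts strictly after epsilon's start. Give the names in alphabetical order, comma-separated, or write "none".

beta, zeta

Conditions: its start is no earlier than theta's start (X.start >= 09:15) AND its end is strictly after alpha's end (X.end > 11:05) AND its start is strictly after epsilon's start (X.start > 16:15).
beta: start 17:35 >= 09:15? ✓; end 22:30 > 11:05? ✓; start 17:35 > 16:15? ✓ → yes.
delta: start 08:20 >= 09:15? ✗; end 08:50 > 11:05? ✗; start 08:20 > 16:15? ✗ → no.
eta: start 06:50 >= 09:15? ✗; end 13:55 > 11:05? ✓; start 06:50 > 16:15? ✗ → no.
gamma: start 14:10 >= 09:15? ✓; end 18:30 > 11:05? ✓; start 14:10 > 16:15? ✗ → no.
iota: start 14:45 >= 09:15? ✓; end 20:45 > 11:05? ✓; start 14:45 > 16:15? ✗ → no.
kappa: start 10:45 >= 09:15? ✓; end 18:40 > 11:05? ✓; start 10:45 > 16:15? ✗ → no.
lambda: start 14:15 >= 09:15? ✓; end 21:10 > 11:05? ✓; start 14:15 > 16:15? ✗ → no.
mu: start 10:25 >= 09:15? ✓; end 17:25 > 11:05? ✓; start 10:25 > 16:15? ✗ → no.
zeta: start 18:10 >= 09:15? ✓; end 18:30 > 11:05? ✓; start 18:10 > 16:15? ✓ → yes.
Result: beta, zeta.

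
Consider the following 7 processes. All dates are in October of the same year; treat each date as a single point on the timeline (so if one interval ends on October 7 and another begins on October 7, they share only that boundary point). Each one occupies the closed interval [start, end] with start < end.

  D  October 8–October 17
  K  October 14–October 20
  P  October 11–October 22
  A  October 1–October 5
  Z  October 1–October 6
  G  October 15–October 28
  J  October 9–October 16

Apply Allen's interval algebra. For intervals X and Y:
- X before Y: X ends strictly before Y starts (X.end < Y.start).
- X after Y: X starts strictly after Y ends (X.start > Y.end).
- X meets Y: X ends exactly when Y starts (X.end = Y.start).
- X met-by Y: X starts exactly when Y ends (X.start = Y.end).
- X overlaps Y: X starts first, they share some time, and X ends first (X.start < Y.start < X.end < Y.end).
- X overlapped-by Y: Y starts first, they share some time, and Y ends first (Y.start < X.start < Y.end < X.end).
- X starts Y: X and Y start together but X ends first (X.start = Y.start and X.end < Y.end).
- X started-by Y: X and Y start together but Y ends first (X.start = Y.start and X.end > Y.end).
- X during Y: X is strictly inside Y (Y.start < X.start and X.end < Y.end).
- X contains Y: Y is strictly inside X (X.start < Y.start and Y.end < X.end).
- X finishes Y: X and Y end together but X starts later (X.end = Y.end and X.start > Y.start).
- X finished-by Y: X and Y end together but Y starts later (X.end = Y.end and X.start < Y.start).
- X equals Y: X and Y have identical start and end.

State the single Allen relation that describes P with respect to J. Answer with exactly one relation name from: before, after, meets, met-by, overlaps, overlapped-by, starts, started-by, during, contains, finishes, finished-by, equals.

P = [October 11, October 22]; J = [October 9, October 16].
Compare endpoints: P.start > J.start, P.start < J.end, P.end > J.start, P.end > J.end.
That pattern is 'overlapped-by'.

overlapped-by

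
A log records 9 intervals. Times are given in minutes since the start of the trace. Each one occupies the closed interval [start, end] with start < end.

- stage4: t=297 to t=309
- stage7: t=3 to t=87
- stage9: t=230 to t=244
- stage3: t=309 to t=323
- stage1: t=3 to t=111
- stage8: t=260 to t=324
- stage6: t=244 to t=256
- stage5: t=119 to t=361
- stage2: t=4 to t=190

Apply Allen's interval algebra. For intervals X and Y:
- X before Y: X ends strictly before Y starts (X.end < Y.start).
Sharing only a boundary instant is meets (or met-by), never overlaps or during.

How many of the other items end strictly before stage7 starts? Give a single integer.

Target stage7 = [t=3, t=87].
stage1 [t=3, t=111] → started-by → no.
stage2 [t=4, t=190] → overlapped-by → no.
stage3 [t=309, t=323] → after → no.
stage4 [t=297, t=309] → after → no.
stage5 [t=119, t=361] → after → no.
stage6 [t=244, t=256] → after → no.
stage8 [t=260, t=324] → after → no.
stage9 [t=230, t=244] → after → no.
Total: 0.

0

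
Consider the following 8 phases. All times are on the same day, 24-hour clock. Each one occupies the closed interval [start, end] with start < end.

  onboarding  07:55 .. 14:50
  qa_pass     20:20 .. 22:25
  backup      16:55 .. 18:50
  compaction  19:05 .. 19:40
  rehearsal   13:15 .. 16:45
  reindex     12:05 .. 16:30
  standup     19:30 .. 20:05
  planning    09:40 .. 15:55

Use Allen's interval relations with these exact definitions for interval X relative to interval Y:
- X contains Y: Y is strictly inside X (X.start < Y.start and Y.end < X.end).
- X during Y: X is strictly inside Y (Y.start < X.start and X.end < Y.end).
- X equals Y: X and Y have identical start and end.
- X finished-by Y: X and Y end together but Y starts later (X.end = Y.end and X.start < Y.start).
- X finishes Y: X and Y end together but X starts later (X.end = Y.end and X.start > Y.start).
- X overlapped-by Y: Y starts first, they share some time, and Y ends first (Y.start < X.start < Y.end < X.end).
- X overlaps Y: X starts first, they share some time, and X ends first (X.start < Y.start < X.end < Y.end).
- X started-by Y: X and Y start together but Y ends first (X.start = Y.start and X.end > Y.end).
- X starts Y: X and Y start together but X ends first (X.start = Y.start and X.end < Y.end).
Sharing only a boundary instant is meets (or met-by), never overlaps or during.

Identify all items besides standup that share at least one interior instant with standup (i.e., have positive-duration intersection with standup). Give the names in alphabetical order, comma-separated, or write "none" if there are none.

compaction

Target standup = [19:30, 20:05].
backup [16:55, 18:50] → before → no.
compaction [19:05, 19:40] → overlaps → yes.
onboarding [07:55, 14:50] → before → no.
planning [09:40, 15:55] → before → no.
qa_pass [20:20, 22:25] → after → no.
rehearsal [13:15, 16:45] → before → no.
reindex [12:05, 16:30] → before → no.
Result: compaction.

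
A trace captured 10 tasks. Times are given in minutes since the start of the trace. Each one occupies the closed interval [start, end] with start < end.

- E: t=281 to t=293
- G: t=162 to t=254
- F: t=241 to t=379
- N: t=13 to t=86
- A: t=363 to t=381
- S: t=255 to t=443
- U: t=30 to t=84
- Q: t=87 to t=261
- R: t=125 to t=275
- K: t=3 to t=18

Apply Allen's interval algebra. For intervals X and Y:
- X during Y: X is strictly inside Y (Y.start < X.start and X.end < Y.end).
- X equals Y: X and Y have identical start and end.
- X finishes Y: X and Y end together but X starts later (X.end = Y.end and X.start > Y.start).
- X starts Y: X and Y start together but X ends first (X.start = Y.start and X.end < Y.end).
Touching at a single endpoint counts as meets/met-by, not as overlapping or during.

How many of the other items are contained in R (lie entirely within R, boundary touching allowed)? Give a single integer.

1

Target R = [t=125, t=275].
A [t=363, t=381] → after → no.
E [t=281, t=293] → after → no.
F [t=241, t=379] → overlapped-by → no.
G [t=162, t=254] → during → counts.
K [t=3, t=18] → before → no.
N [t=13, t=86] → before → no.
Q [t=87, t=261] → overlaps → no.
S [t=255, t=443] → overlapped-by → no.
U [t=30, t=84] → before → no.
Total: 1.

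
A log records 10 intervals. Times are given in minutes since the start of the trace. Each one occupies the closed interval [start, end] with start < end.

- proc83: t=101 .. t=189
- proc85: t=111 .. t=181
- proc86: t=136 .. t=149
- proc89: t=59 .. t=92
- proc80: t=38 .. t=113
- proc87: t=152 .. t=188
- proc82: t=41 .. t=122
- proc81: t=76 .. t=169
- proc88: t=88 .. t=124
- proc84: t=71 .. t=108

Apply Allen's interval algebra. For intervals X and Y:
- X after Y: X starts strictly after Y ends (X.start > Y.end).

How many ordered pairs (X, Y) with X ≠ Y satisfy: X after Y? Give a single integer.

14

Checking all 90 ordered pairs for relation 'after'; matching pairs in alphabetical order:
(proc83, proc89): proc83 after proc89 ✓
(proc85, proc84): proc85 after proc84 ✓
(proc85, proc89): proc85 after proc89 ✓
(proc86, proc80): proc86 after proc80 ✓
(proc86, proc82): proc86 after proc82 ✓
(proc86, proc84): proc86 after proc84 ✓
(proc86, proc88): proc86 after proc88 ✓
(proc86, proc89): proc86 after proc89 ✓
(proc87, proc80): proc87 after proc80 ✓
(proc87, proc82): proc87 after proc82 ✓
(proc87, proc84): proc87 after proc84 ✓
(proc87, proc86): proc87 after proc86 ✓
(proc87, proc88): proc87 after proc88 ✓
(proc87, proc89): proc87 after proc89 ✓
Count: 14.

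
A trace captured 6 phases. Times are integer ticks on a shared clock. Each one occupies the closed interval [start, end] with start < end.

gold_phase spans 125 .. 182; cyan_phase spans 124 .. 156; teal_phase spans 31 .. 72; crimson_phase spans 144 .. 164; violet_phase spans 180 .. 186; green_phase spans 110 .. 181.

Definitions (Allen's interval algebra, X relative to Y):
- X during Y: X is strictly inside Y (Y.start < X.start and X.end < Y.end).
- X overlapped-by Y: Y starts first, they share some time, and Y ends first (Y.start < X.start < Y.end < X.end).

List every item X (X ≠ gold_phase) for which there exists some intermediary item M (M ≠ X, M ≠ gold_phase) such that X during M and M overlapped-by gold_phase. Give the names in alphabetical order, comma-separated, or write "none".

Target gold_phase = [125, 182].
Intermediaries M with M overlapped-by gold_phase: violet_phase.
Via violet_phase — items with X during violet_phase: none.
Union: none.

none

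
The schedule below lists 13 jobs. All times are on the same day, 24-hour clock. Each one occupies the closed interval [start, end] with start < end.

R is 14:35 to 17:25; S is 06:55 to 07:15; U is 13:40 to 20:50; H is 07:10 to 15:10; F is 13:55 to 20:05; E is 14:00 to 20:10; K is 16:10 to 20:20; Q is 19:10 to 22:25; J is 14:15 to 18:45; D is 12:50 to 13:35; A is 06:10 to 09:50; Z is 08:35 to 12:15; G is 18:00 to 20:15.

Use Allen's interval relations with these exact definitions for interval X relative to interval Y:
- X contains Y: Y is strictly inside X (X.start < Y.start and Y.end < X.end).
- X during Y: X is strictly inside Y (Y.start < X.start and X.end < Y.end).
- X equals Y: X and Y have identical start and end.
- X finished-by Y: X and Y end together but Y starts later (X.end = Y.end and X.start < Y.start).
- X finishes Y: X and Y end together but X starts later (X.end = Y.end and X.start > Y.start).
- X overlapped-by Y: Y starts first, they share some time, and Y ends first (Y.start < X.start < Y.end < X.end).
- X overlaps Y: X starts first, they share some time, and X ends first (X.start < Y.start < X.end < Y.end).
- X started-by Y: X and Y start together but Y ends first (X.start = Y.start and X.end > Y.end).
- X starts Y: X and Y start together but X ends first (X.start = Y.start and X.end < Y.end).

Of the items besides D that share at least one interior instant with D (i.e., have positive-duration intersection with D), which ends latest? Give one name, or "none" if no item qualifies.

Target D = [12:50, 13:35].
A [06:10, 09:50] → before → excluded.
E [14:00, 20:10] → after → excluded.
F [13:55, 20:05] → after → excluded.
G [18:00, 20:15] → after → excluded.
H [07:10, 15:10] → contains → candidate.
J [14:15, 18:45] → after → excluded.
K [16:10, 20:20] → after → excluded.
Q [19:10, 22:25] → after → excluded.
R [14:35, 17:25] → after → excluded.
S [06:55, 07:15] → before → excluded.
U [13:40, 20:50] → after → excluded.
Z [08:35, 12:15] → before → excluded.
Among candidates, latest end is 15:10 → H.

H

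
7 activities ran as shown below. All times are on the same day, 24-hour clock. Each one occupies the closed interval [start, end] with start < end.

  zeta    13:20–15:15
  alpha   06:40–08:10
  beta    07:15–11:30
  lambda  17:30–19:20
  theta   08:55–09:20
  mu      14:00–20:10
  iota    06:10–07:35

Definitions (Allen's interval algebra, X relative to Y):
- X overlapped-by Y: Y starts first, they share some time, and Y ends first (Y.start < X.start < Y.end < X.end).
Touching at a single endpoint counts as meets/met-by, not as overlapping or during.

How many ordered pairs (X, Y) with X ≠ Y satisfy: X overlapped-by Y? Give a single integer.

Checking all 42 ordered pairs for relation 'overlapped-by'; matching pairs in alphabetical order:
(alpha, iota): alpha overlapped-by iota ✓
(beta, alpha): beta overlapped-by alpha ✓
(beta, iota): beta overlapped-by iota ✓
(mu, zeta): mu overlapped-by zeta ✓
Count: 4.

4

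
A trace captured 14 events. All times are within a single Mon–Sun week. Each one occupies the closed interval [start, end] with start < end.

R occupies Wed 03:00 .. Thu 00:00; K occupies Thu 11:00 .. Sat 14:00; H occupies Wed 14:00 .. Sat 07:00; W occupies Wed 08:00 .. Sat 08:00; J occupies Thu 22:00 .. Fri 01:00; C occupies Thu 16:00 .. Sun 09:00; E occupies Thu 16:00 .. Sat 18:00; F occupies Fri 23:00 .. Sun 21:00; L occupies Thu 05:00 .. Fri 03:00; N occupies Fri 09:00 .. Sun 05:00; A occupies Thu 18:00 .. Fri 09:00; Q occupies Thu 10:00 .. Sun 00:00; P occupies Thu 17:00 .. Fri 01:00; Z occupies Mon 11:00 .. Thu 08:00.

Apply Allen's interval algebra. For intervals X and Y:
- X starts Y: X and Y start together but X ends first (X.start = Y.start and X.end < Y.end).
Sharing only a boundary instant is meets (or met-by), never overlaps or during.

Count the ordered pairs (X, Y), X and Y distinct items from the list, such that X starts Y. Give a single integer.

Checking all 182 ordered pairs for relation 'starts'; matching pairs in alphabetical order:
(E, C): E starts C ✓
Count: 1.

1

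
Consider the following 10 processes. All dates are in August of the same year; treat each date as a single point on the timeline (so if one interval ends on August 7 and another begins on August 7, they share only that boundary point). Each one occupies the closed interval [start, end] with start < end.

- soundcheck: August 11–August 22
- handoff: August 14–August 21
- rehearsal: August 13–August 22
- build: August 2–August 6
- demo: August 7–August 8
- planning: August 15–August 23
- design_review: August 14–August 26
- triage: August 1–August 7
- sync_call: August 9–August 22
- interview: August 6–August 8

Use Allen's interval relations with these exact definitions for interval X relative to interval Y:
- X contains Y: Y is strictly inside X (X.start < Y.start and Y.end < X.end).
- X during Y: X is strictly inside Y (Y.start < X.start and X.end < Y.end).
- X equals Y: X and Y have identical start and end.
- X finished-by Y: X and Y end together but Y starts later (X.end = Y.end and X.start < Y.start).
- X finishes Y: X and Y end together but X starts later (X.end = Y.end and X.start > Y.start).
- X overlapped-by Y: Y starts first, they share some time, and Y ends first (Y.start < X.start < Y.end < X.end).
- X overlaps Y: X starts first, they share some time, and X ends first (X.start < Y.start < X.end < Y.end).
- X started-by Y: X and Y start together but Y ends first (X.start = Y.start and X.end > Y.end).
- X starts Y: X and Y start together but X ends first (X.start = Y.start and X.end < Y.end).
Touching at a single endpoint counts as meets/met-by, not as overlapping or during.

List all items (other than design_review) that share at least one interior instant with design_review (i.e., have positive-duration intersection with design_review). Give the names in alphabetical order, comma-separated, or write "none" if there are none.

handoff, planning, rehearsal, soundcheck, sync_call

Target design_review = [August 14, August 26].
build [August 2, August 6] → before → no.
demo [August 7, August 8] → before → no.
handoff [August 14, August 21] → starts → yes.
interview [August 6, August 8] → before → no.
planning [August 15, August 23] → during → yes.
rehearsal [August 13, August 22] → overlaps → yes.
soundcheck [August 11, August 22] → overlaps → yes.
sync_call [August 9, August 22] → overlaps → yes.
triage [August 1, August 7] → before → no.
Result: handoff, planning, rehearsal, soundcheck, sync_call.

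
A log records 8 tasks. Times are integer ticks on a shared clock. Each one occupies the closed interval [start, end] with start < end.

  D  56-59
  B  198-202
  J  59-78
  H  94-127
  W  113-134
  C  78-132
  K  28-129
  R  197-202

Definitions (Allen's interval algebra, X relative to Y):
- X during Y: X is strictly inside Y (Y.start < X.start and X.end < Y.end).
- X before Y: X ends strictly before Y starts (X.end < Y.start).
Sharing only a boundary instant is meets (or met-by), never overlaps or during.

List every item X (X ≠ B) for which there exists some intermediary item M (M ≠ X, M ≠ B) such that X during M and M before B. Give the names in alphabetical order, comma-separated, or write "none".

D, H, J

Target B = [198, 202].
Intermediaries M with M before B: C, D, H, J, K, W.
Via C — items with X during C: H.
Via D — items with X during D: none.
Via H — items with X during H: none.
Via J — items with X during J: none.
Via K — items with X during K: D, H, J.
Via W — items with X during W: none.
Union: D, H, J.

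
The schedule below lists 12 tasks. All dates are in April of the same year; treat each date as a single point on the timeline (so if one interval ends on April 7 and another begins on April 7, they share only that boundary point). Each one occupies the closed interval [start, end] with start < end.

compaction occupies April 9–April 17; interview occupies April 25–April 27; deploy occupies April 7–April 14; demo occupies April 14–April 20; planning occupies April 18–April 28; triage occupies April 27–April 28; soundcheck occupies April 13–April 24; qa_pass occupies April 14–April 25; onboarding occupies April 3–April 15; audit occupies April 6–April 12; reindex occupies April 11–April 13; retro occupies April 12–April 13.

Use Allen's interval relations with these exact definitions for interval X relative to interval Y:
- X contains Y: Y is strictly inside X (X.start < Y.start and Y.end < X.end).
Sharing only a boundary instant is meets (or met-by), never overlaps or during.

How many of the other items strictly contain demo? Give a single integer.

Target demo = [April 14, April 20].
audit [April 6, April 12] → before → no.
compaction [April 9, April 17] → overlaps → no.
deploy [April 7, April 14] → meets → no.
interview [April 25, April 27] → after → no.
onboarding [April 3, April 15] → overlaps → no.
planning [April 18, April 28] → overlapped-by → no.
qa_pass [April 14, April 25] → started-by → no.
reindex [April 11, April 13] → before → no.
retro [April 12, April 13] → before → no.
soundcheck [April 13, April 24] → contains → counts.
triage [April 27, April 28] → after → no.
Total: 1.

1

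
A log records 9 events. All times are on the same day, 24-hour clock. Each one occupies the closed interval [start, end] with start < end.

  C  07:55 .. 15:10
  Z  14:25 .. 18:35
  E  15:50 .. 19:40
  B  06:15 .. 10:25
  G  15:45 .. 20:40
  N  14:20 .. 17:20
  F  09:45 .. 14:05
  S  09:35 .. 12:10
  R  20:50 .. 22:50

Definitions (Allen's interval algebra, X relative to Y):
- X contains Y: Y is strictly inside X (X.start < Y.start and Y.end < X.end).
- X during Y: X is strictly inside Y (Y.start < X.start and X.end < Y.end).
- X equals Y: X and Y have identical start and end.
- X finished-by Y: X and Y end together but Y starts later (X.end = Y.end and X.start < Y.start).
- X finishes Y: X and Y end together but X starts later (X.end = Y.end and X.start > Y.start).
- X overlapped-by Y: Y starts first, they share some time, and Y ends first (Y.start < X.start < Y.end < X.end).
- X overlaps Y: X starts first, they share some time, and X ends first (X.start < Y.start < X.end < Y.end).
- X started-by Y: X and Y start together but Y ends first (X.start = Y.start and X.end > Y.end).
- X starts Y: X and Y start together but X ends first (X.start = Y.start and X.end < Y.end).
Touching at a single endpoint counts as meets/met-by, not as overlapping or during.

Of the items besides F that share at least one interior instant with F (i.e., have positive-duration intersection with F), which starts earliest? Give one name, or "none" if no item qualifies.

Target F = [09:45, 14:05].
B [06:15, 10:25] → overlaps → candidate.
C [07:55, 15:10] → contains → candidate.
E [15:50, 19:40] → after → excluded.
G [15:45, 20:40] → after → excluded.
N [14:20, 17:20] → after → excluded.
R [20:50, 22:50] → after → excluded.
S [09:35, 12:10] → overlaps → candidate.
Z [14:25, 18:35] → after → excluded.
Among candidates, earliest start is 06:15 → B.

B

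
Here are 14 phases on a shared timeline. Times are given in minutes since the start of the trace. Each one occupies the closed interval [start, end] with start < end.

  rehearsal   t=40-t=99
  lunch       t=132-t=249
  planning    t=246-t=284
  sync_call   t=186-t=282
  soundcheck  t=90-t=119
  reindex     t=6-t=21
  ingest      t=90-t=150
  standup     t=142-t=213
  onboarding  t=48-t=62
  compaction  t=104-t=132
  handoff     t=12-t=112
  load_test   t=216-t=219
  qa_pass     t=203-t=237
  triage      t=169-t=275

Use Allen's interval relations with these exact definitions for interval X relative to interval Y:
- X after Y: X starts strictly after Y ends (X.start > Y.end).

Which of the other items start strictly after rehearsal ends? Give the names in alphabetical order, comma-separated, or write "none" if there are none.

Target rehearsal = [t=40, t=99].
compaction [t=104, t=132] → after → yes.
handoff [t=12, t=112] → contains → no.
ingest [t=90, t=150] → overlapped-by → no.
load_test [t=216, t=219] → after → yes.
lunch [t=132, t=249] → after → yes.
onboarding [t=48, t=62] → during → no.
planning [t=246, t=284] → after → yes.
qa_pass [t=203, t=237] → after → yes.
reindex [t=6, t=21] → before → no.
soundcheck [t=90, t=119] → overlapped-by → no.
standup [t=142, t=213] → after → yes.
sync_call [t=186, t=282] → after → yes.
triage [t=169, t=275] → after → yes.
Result: compaction, load_test, lunch, planning, qa_pass, standup, sync_call, triage.

compaction, load_test, lunch, planning, qa_pass, standup, sync_call, triage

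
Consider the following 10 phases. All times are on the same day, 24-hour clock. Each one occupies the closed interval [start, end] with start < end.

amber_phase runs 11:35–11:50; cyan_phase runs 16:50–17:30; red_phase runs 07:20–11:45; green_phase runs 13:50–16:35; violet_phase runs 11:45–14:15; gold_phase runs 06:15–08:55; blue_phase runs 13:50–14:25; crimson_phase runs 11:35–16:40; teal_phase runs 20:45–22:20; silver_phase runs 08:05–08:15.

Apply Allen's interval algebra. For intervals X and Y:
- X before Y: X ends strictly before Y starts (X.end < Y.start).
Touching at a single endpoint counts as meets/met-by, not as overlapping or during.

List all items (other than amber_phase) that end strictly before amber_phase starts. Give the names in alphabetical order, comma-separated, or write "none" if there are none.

Target amber_phase = [11:35, 11:50].
blue_phase [13:50, 14:25] → after → no.
crimson_phase [11:35, 16:40] → started-by → no.
cyan_phase [16:50, 17:30] → after → no.
gold_phase [06:15, 08:55] → before → yes.
green_phase [13:50, 16:35] → after → no.
red_phase [07:20, 11:45] → overlaps → no.
silver_phase [08:05, 08:15] → before → yes.
teal_phase [20:45, 22:20] → after → no.
violet_phase [11:45, 14:15] → overlapped-by → no.
Result: gold_phase, silver_phase.

gold_phase, silver_phase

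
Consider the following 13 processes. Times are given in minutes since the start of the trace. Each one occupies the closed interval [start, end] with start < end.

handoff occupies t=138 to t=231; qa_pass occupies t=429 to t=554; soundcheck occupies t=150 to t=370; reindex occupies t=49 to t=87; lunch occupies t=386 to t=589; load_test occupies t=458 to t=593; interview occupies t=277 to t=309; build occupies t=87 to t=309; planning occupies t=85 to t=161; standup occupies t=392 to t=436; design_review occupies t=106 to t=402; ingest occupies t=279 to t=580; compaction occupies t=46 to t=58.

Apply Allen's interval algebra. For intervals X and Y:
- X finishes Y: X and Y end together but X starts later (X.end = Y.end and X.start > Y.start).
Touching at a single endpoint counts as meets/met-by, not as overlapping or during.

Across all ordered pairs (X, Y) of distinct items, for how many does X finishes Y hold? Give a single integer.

Checking all 156 ordered pairs for relation 'finishes'; matching pairs in alphabetical order:
(interview, build): interview finishes build ✓
Count: 1.

1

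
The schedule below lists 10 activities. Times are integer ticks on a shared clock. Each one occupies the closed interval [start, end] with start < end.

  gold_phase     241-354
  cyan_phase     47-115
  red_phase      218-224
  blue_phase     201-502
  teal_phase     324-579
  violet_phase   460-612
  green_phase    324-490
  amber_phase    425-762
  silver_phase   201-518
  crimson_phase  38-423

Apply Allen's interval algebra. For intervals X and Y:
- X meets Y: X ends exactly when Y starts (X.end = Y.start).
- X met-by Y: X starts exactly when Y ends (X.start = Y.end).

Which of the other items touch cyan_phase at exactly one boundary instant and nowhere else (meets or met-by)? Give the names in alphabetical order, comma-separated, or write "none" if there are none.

none

Target cyan_phase = [47, 115].
amber_phase [425, 762] → after → no.
blue_phase [201, 502] → after → no.
crimson_phase [38, 423] → contains → no.
gold_phase [241, 354] → after → no.
green_phase [324, 490] → after → no.
red_phase [218, 224] → after → no.
silver_phase [201, 518] → after → no.
teal_phase [324, 579] → after → no.
violet_phase [460, 612] → after → no.
Result: none.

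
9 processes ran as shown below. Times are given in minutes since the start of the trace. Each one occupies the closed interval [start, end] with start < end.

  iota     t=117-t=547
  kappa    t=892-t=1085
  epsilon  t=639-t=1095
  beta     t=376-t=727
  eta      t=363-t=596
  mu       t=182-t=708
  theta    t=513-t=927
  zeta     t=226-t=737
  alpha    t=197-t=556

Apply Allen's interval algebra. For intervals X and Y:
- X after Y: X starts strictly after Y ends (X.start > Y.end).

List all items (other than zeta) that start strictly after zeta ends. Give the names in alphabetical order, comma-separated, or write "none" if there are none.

Target zeta = [t=226, t=737].
alpha [t=197, t=556] → overlaps → no.
beta [t=376, t=727] → during → no.
epsilon [t=639, t=1095] → overlapped-by → no.
eta [t=363, t=596] → during → no.
iota [t=117, t=547] → overlaps → no.
kappa [t=892, t=1085] → after → yes.
mu [t=182, t=708] → overlaps → no.
theta [t=513, t=927] → overlapped-by → no.
Result: kappa.

kappa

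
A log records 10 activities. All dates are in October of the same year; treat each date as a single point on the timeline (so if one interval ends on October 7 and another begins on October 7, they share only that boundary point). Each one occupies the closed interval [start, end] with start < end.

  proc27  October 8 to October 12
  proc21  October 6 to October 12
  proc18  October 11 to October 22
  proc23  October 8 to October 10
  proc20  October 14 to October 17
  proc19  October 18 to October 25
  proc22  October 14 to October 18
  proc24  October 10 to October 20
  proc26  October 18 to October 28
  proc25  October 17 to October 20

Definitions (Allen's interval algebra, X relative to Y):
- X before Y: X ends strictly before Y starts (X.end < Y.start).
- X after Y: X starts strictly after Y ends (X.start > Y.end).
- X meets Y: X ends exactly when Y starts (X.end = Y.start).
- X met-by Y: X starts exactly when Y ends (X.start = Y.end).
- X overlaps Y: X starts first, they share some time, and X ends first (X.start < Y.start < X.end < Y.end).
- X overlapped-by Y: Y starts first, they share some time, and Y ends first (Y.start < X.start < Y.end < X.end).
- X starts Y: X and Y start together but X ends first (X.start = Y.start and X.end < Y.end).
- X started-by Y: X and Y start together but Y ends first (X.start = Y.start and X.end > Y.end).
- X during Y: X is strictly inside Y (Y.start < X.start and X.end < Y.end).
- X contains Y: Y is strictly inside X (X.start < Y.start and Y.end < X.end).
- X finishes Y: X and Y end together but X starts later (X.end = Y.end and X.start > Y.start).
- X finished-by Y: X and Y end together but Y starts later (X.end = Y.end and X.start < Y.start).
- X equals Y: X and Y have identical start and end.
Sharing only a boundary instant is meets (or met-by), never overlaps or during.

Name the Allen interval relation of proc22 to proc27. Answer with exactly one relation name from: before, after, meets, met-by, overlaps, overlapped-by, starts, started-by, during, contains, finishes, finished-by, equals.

proc22 = [October 14, October 18]; proc27 = [October 8, October 12].
Compare endpoints: proc22.start > proc27.start, proc22.start > proc27.end, proc22.end > proc27.start, proc22.end > proc27.end.
That pattern is 'after'.

after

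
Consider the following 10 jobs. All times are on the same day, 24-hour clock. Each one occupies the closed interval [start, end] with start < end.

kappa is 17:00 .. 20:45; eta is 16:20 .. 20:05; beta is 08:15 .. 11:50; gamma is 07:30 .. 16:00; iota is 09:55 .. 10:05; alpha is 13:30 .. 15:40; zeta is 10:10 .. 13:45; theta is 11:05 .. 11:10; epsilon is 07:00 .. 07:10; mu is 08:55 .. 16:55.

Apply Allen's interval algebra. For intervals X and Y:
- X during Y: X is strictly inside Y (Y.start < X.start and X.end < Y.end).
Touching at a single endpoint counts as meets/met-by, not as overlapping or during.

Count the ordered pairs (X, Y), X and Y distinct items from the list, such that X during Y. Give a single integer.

12

Checking all 90 ordered pairs for relation 'during'; matching pairs in alphabetical order:
(alpha, gamma): alpha during gamma ✓
(alpha, mu): alpha during mu ✓
(beta, gamma): beta during gamma ✓
(iota, beta): iota during beta ✓
(iota, gamma): iota during gamma ✓
(iota, mu): iota during mu ✓
(theta, beta): theta during beta ✓
(theta, gamma): theta during gamma ✓
(theta, mu): theta during mu ✓
(theta, zeta): theta during zeta ✓
(zeta, gamma): zeta during gamma ✓
(zeta, mu): zeta during mu ✓
Count: 12.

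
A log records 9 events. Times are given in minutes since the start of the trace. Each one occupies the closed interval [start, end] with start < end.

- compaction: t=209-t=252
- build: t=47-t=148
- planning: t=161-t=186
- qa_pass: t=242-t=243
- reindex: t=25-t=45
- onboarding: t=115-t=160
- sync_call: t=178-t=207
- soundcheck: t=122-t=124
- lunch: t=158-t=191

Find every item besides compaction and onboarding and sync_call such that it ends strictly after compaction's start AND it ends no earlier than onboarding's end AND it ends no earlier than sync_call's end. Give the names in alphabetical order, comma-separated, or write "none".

Conditions: its end is strictly after compaction's start (X.end > t=209) AND its end is no earlier than onboarding's end (X.end >= t=160) AND its end is no earlier than sync_call's end (X.end >= t=207).
build: end t=148 > t=209? ✗; end t=148 >= t=160? ✗; end t=148 >= t=207? ✗ → no.
lunch: end t=191 > t=209? ✗; end t=191 >= t=160? ✓; end t=191 >= t=207? ✗ → no.
planning: end t=186 > t=209? ✗; end t=186 >= t=160? ✓; end t=186 >= t=207? ✗ → no.
qa_pass: end t=243 > t=209? ✓; end t=243 >= t=160? ✓; end t=243 >= t=207? ✓ → yes.
reindex: end t=45 > t=209? ✗; end t=45 >= t=160? ✗; end t=45 >= t=207? ✗ → no.
soundcheck: end t=124 > t=209? ✗; end t=124 >= t=160? ✗; end t=124 >= t=207? ✗ → no.
Result: qa_pass.

qa_pass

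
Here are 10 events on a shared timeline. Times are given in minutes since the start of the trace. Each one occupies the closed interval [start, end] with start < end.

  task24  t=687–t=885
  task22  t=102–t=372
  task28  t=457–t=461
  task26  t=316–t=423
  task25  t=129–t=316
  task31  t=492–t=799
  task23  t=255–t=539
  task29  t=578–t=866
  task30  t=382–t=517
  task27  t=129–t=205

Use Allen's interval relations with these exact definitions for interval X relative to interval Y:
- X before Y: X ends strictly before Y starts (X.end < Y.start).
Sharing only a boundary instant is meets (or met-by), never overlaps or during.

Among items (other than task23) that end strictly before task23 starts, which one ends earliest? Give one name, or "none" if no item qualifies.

task27

Target task23 = [t=255, t=539].
task22 [t=102, t=372] → overlaps → excluded.
task24 [t=687, t=885] → after → excluded.
task25 [t=129, t=316] → overlaps → excluded.
task26 [t=316, t=423] → during → excluded.
task27 [t=129, t=205] → before → candidate.
task28 [t=457, t=461] → during → excluded.
task29 [t=578, t=866] → after → excluded.
task30 [t=382, t=517] → during → excluded.
task31 [t=492, t=799] → overlapped-by → excluded.
Among candidates, earliest end is t=205 → task27.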